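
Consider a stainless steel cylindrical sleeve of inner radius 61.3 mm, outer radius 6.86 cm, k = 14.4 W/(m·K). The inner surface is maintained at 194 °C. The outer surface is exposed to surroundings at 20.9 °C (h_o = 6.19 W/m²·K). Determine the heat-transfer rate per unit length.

Resistance network (inner→outer):
  R'_stainless steel = ln(0.0686/0.0613)/(2πk) = 0.1125/(2π·14.4) = 0.001244 m·K/W
  R'_conv,out = 1/(2πr h) = 1/(2π·0.0686·6.19) = 0.3748 m·K/W
ΣR = 0.001244 + 0.3748 = 0.3760 m·K/W
Q' = ΔT/ΣR = (194 °C − 20.9 °C)/0.3760 = 460 W/m

Q' = 460 W/m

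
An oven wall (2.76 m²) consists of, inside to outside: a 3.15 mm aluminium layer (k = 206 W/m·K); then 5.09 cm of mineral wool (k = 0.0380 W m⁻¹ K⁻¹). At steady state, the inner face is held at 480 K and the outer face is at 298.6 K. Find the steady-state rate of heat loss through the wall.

Treat each layer as a resistance in series:
  R_aluminium = L/(kA) = 0.00315/(206·2.76) = 5.540×10^-6 K/W
  R_mineral wool = L/(kA) = 0.0509/(0.0380·2.76) = 0.4853 K/W
ΣR = 5.540×10^-6 + 0.4853 = 0.4853 K/W
Q = ΔT/ΣR = (480 K − 298.6 K)/0.4853 = 374 W

Q = 374 W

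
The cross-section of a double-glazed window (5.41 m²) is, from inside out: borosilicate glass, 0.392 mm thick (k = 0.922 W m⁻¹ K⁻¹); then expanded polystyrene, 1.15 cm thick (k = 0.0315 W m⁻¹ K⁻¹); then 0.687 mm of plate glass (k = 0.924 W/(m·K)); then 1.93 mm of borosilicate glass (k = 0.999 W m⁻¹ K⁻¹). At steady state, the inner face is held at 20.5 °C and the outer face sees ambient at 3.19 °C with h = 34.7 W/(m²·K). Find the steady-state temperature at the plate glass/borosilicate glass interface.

Resistance network (inner→outer):
  R_borosilicate glass = L/(kA) = 3.92×10^-4/(0.922·5.41) = 7.859×10^-5 K/W
  R_expanded polystyrene = L/(kA) = 0.0115/(0.0315·5.41) = 0.06748 K/W
  R_plate glass = L/(kA) = 6.87×10^-4/(0.924·5.41) = 1.374×10^-4 K/W
  R_borosilicate glass = L/(kA) = 0.00193/(0.999·5.41) = 3.571×10^-4 K/W
  R_conv,out = 1/(hA) = 1/(34.7·5.41) = 0.005327 K/W
ΣR = 7.859×10^-5 + 0.06748 + 1.374×10^-4 + 3.571×10^-4 + 0.005327 = 0.07338 K/W
Q = ΔT/ΣR = (20.5 °C − 3.19 °C)/0.07338 = 235.9 W
From the inner boundary to the plate glass/borosilicate glass interface, ΣR_partial = 0.06770 K/W.
T_interface = T_in − Q·ΣR_partial = 20.5 °C − (235.9)(0.06770) = 4.53 °C

T = 4.53 °C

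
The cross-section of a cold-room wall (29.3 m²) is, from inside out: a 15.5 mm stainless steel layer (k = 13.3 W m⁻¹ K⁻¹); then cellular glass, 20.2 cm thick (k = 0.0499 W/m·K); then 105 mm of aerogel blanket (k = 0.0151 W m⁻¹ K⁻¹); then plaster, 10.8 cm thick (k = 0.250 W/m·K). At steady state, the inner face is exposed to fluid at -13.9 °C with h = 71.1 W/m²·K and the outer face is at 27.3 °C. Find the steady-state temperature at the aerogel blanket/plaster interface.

Resistance network (inner→outer):
  R_conv,in = 1/(hA) = 1/(71.1·29.3) = 4.800×10^-4 K/W
  R_stainless steel = L/(kA) = 0.0155/(13.3·29.3) = 3.978×10^-5 K/W
  R_cellular glass = L/(kA) = 0.202/(0.0499·29.3) = 0.1382 K/W
  R_aerogel blanket = L/(kA) = 0.105/(0.0151·29.3) = 0.2373 K/W
  R_plaster = L/(kA) = 0.108/(0.250·29.3) = 0.01474 K/W
ΣR = 4.800×10^-4 + 3.978×10^-5 + 0.1382 + 0.2373 + 0.01474 = 0.3908 K/W
Q = ΔT/ΣR = (-13.9 °C − 27.3 °C)/0.3908 = -105.4 W
From the inner boundary to the aerogel blanket/plaster interface, ΣR_partial = 0.3760 K/W.
T_interface = T_in − Q·ΣR_partial = -13.9 °C − (-105.4)(0.3760) = 25.7 °C

T = 25.7 °C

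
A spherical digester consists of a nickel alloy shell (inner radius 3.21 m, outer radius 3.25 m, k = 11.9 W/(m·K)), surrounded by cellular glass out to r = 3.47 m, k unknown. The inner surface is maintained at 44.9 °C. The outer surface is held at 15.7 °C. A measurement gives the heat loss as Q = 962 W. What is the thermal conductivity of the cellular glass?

k = 0.0512 W/m·K

ΣR = ΔT/Q = |44.9 − 15.7|/962 = 0.03035 K/W
Known resistances:
  R_nickel alloy = (1/3.21 − 1/3.25)/(4πk) = 0.003834/(4π·11.9) = 2.564×10^-5 K/W
R_cellular glass = ΣR − ΣR_known = 0.03035 − 2.564×10^-5 = 0.03032 K/W
(1/r₁−1/r₂)/(4πk) = 0.03032 ⇒ k = 0.01951/(4π·0.03032) = 0.0512 W/m·K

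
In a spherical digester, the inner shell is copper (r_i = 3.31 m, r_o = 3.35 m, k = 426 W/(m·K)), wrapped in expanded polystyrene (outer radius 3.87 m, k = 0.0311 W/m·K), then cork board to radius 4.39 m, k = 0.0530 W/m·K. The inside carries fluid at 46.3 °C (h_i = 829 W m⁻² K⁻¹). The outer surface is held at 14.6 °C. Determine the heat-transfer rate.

Q = 213 W

Resistance network (inner→outer):
  R_conv,in = 1/(4πr²h) = 1/(4π·3.31²·829) = 8.762×10^-6 K/W
  R_copper = (1/3.31 − 1/3.35)/(4πk) = 0.003607/(4π·426) = 6.739×10^-7 K/W
  R_expanded polystyrene = (1/3.35 − 1/3.87)/(4πk) = 0.04011/(4π·0.0311) = 0.1026 K/W
  R_cork board = (1/3.87 − 1/4.39)/(4πk) = 0.03061/(4π·0.0530) = 0.04596 K/W
ΣR = 8.762×10^-6 + 6.739×10^-7 + 0.1026 + 0.04596 = 0.1486 K/W
Q = ΔT/ΣR = (46.3 °C − 14.6 °C)/0.1486 = 213 W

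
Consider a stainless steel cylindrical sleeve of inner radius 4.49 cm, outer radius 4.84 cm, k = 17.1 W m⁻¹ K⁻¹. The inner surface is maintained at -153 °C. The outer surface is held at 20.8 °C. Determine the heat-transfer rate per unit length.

Q' = 2.49×10^5 W/m

Q' = 2πk·ΔT/ln(r₂/r₁) = 2π × 17.1 × 173.8 / ln(0.0484/0.0449) = 2.49×10^5 W/m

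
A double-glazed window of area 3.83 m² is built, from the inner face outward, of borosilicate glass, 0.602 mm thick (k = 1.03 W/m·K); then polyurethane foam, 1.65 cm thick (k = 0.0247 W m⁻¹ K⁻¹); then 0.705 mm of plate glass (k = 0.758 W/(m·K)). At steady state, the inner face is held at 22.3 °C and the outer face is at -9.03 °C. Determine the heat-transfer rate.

Series thermal resistances, inner to outer:
  R_borosilicate glass = L/(kA) = 6.02×10^-4/(1.03·3.83) = 1.526×10^-4 K/W
  R_polyurethane foam = L/(kA) = 0.0165/(0.0247·3.83) = 0.1744 K/W
  R_plate glass = L/(kA) = 7.05×10^-4/(0.758·3.83) = 2.428×10^-4 K/W
ΣR = 1.526×10^-4 + 0.1744 + 2.428×10^-4 = 0.1748 K/W
Q = ΔT/ΣR = (22.3 °C − -9.03 °C)/0.1748 = 179 W

Q = 179 W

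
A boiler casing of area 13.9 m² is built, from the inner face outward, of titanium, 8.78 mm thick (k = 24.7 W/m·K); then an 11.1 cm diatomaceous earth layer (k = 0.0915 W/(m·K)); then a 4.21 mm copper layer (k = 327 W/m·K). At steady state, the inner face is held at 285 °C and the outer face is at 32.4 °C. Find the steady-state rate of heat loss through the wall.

Series thermal resistances, inner to outer:
  R_titanium = L/(kA) = 0.00878/(24.7·13.9) = 2.557×10^-5 K/W
  R_diatomaceous earth = L/(kA) = 0.111/(0.0915·13.9) = 0.08727 K/W
  R_copper = L/(kA) = 0.00421/(327·13.9) = 9.262×10^-7 K/W
ΣR = 2.557×10^-5 + 0.08727 + 9.262×10^-7 = 0.08730 K/W
Q = ΔT/ΣR = (285 °C − 32.4 °C)/0.08730 = 2890 W

Q = 2890 W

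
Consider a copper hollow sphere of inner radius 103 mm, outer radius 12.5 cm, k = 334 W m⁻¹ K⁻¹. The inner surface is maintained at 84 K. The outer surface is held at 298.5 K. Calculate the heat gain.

Q = 4πk·ΔT/(1/r₁ − 1/r₂) = 4π × 334 × 214.5 / (1/0.103 − 1/0.125) = 5.27×10^5 W

Q = 527 kW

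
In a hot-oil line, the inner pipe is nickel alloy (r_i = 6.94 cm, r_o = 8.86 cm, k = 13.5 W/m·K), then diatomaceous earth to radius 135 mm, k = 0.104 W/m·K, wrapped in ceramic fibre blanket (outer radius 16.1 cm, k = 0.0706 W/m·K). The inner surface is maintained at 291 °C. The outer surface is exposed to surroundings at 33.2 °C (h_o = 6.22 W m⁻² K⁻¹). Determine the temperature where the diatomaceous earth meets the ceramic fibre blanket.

Series thermal resistances, inner to outer:
  R'_nickel alloy = ln(0.0886/0.0694)/(2πk) = 0.2442/(2π·13.5) = 0.002879 m·K/W
  R'_diatomaceous earth = ln(0.135/0.0886)/(2πk) = 0.4211/(2π·0.104) = 0.6445 m·K/W
  R'_ceramic fibre blanket = ln(0.161/0.135)/(2πk) = 0.1761/(2π·0.0706) = 0.3971 m·K/W
  R'_conv,out = 1/(2πr h) = 1/(2π·0.161·6.22) = 0.1589 m·K/W
ΣR = 0.002879 + 0.6445 + 0.3971 + 0.1589 = 1.203 m·K/W
Q' = ΔT/ΣR = (291 °C − 33.2 °C)/1.203 = 214.3 W/m
From the inner boundary to the diatomaceous earth/ceramic fibre blanket interface, ΣR_partial = 0.6474 m·K/W.
T_interface = T_in − Q'·ΣR_partial = 291 °C − (214.3)(0.6474) = 152 °C

T = 152 °C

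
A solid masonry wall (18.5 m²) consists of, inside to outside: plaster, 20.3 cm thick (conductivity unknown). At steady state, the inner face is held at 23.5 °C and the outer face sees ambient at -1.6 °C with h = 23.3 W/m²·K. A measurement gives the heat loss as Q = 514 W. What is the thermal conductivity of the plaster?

ΣR = ΔT/Q = |23.5 − -1.6|/514 = 0.04883 K/W
Known resistances:
  R_conv,out = 1/(hA) = 1/(23.3·18.5) = 0.002320 K/W
R_plaster = ΣR − ΣR_known = 0.04883 − 0.002320 = 0.04651 K/W
L/(kA) = 0.04651 ⇒ k = 0.203/(0.04651·18.5) = 0.236 W/m·K

k = 0.236 W/m·K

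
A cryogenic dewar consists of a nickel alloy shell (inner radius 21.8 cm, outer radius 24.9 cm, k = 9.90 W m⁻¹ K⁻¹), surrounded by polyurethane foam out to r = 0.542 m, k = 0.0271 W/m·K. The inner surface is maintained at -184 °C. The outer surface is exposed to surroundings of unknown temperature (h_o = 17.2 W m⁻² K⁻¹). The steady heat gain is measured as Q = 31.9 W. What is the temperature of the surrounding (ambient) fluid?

T_out = 20.0 °C

Series resistances:
  R_nickel alloy = (1/0.218 − 1/0.249)/(4πk) = 0.5711/(4π·9.90) = 0.004591 K/W
  R_polyurethane foam = (1/0.249 − 1/0.542)/(4πk) = 2.171/(4π·0.0271) = 6.375 K/W
  R_conv,out = 1/(4πr²h) = 1/(4π·0.542²·17.2) = 0.01575 K/W
ΣR = 6.395 K/W
ΔT = Q·ΣR = 31.9 × 6.395 = 204.0 K
Heat flows inward, so T_out = T_in + ΔT = -184 + 204.0 = 20.0 °C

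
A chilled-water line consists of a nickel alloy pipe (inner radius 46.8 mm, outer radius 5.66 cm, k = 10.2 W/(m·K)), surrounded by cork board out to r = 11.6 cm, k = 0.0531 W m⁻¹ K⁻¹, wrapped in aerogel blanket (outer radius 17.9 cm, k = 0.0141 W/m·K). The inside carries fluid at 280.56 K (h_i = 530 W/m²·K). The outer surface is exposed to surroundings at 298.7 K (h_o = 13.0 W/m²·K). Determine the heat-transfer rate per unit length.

Q' = 2.55 W/m

Resistance network (inner→outer):
  R'_conv,in = 1/(2πr h) = 1/(2π·0.0468·530) = 0.006417 m·K/W
  R'_nickel alloy = ln(0.0566/0.0468)/(2πk) = 0.1901/(2π·10.2) = 0.002967 m·K/W
  R'_cork board = ln(0.116/0.0566)/(2πk) = 0.7176/(2π·0.0531) = 2.151 m·K/W
  R'_aerogel blanket = ln(0.179/0.116)/(2πk) = 0.4338/(2π·0.0141) = 4.897 m·K/W
  R'_conv,out = 1/(2πr h) = 1/(2π·0.179·13.0) = 0.06839 m·K/W
ΣR = 0.006417 + 0.002967 + 2.151 + 4.897 + 0.06839 = 7.126 m·K/W
Q' = ΔT/ΣR = (280.56 K − 298.7 K)/7.126 = -2.55 W/m
(Negative Q' ⇒ heat flows inward; heat gain = 2.55 W/m.)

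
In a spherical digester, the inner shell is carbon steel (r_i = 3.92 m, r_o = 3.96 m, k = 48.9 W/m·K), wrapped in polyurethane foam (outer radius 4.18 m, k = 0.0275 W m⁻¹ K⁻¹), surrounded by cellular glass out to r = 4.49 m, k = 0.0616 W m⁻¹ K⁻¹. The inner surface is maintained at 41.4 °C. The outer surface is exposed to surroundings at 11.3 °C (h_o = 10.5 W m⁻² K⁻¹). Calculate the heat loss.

Resistance network (inner→outer):
  R_carbon steel = (1/3.92 − 1/3.96)/(4πk) = 0.002577/(4π·48.9) = 4.193×10^-6 K/W
  R_polyurethane foam = (1/3.96 − 1/4.18)/(4πk) = 0.01329/(4π·0.0275) = 0.03846 K/W
  R_cellular glass = (1/4.18 − 1/4.49)/(4πk) = 0.01652/(4π·0.0616) = 0.02134 K/W
  R_conv,out = 1/(4πr²h) = 1/(4π·4.49²·10.5) = 3.759×10^-4 K/W
ΣR = 4.193×10^-6 + 0.03846 + 0.02134 + 3.759×10^-4 = 0.06018 K/W
Q = ΔT/ΣR = (41.4 °C − 11.3 °C)/0.06018 = 500 W

Q = 500 W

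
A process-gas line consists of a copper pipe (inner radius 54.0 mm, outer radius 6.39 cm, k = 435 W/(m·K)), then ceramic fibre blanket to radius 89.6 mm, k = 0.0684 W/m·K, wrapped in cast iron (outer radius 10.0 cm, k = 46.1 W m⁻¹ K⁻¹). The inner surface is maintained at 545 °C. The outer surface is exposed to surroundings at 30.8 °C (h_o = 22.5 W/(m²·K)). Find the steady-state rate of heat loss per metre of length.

Resistance network (inner→outer):
  R'_copper = ln(0.0639/0.0540)/(2πk) = 0.1683/(2π·435) = 6.159×10^-5 m·K/W
  R'_ceramic fibre blanket = ln(0.0896/0.0639)/(2πk) = 0.3380/(2π·0.0684) = 0.7866 m·K/W
  R'_cast iron = ln(0.100/0.0896)/(2πk) = 0.1098/(2π·46.1) = 3.791×10^-4 m·K/W
  R'_conv,out = 1/(2πr h) = 1/(2π·0.100·22.5) = 0.07074 m·K/W
ΣR = 6.159×10^-5 + 0.7866 + 3.791×10^-4 + 0.07074 = 0.8578 m·K/W
Q' = ΔT/ΣR = (545 °C − 30.8 °C)/0.8578 = 599 W/m

Q' = 599 W/m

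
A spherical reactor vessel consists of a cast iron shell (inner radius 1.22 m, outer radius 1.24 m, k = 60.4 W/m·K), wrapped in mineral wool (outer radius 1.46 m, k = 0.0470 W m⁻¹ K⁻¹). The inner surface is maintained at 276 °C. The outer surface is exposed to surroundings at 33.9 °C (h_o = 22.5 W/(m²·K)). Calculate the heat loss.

Q = 1170 W

Resistance network (inner→outer):
  R_cast iron = (1/1.22 − 1/1.24)/(4πk) = 0.01322/(4π·60.4) = 1.742×10^-5 K/W
  R_mineral wool = (1/1.24 − 1/1.46)/(4πk) = 0.1215/(4π·0.0470) = 0.2058 K/W
  R_conv,out = 1/(4πr²h) = 1/(4π·1.46²·22.5) = 0.001659 K/W
ΣR = 1.742×10^-5 + 0.2058 + 0.001659 = 0.2075 K/W
Q = ΔT/ΣR = (276 °C − 33.9 °C)/0.2075 = 1170 W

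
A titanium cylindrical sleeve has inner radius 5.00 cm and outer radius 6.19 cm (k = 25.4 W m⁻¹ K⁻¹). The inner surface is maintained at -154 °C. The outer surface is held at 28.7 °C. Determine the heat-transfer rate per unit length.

Q' = 2πk·ΔT/ln(r₂/r₁) = 2π × 25.4 × 182.7 / ln(0.0619/0.0500) = 1.37×10^5 W/m

Q' = 1.37×10^5 W/m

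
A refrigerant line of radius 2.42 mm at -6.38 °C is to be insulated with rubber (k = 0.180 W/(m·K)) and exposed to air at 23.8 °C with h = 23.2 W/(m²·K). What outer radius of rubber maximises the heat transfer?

For a cylinder, r_cr = k_ins/h = 0.180/23.2 = 0.00776 m = 0.776 cm

r_cr = 0.776 cm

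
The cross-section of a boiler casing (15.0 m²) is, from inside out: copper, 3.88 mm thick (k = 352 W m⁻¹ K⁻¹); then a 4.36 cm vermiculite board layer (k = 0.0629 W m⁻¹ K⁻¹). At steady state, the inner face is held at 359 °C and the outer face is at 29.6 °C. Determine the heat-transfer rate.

Q = 7.13 kW

Series thermal resistances, inner to outer:
  R_copper = L/(kA) = 0.00388/(352·15.0) = 7.348×10^-7 K/W
  R_vermiculite board = L/(kA) = 0.0436/(0.0629·15.0) = 0.04621 K/W
ΣR = 7.348×10^-7 + 0.04621 = 0.04621 K/W
Q = ΔT/ΣR = (359 °C − 29.6 °C)/0.04621 = 7130 W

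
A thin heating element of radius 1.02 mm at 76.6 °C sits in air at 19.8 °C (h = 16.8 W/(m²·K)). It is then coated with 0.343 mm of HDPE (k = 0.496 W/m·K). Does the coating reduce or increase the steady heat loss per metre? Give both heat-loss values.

Critical radius for a cylinder: r_cr = k/h = 0.0295 m = 2.95 cm.
Outer radius after coating: r₂ = 0.00102 + 3.43×10^-4 = 0.001363 m.
Since r₁ < r_cr and r₂ ≤ r_cr, the coating moves toward the maximum at r_cr — heat loss rises.
Bare: R = 1/(2πr₁h) = 9.288 m·K/W; Q = 56.8/9.288 = 6.12 W/m.
Coated: R = R_cond + R_conv = 7.044 m·K/W; Q = 56.8/7.044 = 8.06 W/m.

increases: 6.12 → 8.06 W/m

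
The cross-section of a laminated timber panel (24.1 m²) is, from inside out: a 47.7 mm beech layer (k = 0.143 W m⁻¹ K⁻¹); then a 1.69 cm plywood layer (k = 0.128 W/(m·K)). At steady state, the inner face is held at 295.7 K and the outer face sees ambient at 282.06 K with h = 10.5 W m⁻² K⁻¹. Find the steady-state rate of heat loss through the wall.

Treat each layer as a resistance in series:
  R_beech = L/(kA) = 0.0477/(0.143·24.1) = 0.01384 K/W
  R_plywood = L/(kA) = 0.0169/(0.128·24.1) = 0.005478 K/W
  R_conv,out = 1/(hA) = 1/(10.5·24.1) = 0.003952 K/W
ΣR = 0.01384 + 0.005478 + 0.003952 = 0.02327 K/W
Q = ΔT/ΣR = (295.7 K − 282.06 K)/0.02327 = 586 W

Q = 586 W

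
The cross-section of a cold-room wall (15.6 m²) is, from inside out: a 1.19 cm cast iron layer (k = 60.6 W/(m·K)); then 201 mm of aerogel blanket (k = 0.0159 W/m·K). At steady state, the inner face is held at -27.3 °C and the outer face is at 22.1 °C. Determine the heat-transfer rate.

Q = 61.0 W

Treat each layer as a resistance in series:
  R_cast iron = L/(kA) = 0.0119/(60.6·15.6) = 1.259×10^-5 K/W
  R_aerogel blanket = L/(kA) = 0.201/(0.0159·15.6) = 0.8104 K/W
ΣR = 1.259×10^-5 + 0.8104 = 0.8104 K/W
Q = ΔT/ΣR = (-27.3 °C − 22.1 °C)/0.8104 = -61.0 W
(Negative Q ⇒ heat flows inward; heat gain = 61.0 W.)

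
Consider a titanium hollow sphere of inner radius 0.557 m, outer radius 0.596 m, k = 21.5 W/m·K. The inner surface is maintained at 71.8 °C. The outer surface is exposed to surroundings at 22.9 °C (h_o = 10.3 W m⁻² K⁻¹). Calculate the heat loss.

Q = 2.20 kW

Series thermal resistances, inner to outer:
  R_titanium = (1/0.557 − 1/0.596)/(4πk) = 0.1175/(4π·21.5) = 4.348×10^-4 K/W
  R_conv,out = 1/(4πr²h) = 1/(4π·0.596²·10.3) = 0.02175 K/W
ΣR = 4.348×10^-4 + 0.02175 = 0.02218 K/W
Q = ΔT/ΣR = (71.8 °C − 22.9 °C)/0.02218 = 2200 W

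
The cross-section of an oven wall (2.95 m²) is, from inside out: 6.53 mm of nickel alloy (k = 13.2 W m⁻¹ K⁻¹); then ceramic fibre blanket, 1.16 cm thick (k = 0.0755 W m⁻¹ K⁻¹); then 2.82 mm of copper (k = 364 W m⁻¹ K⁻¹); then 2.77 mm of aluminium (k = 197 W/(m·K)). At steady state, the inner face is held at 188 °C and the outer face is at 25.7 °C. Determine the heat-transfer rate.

Q = 3.11 kW

Treat each layer as a resistance in series:
  R_nickel alloy = L/(kA) = 0.00653/(13.2·2.95) = 1.677×10^-4 K/W
  R_ceramic fibre blanket = L/(kA) = 0.0116/(0.0755·2.95) = 0.05208 K/W
  R_copper = L/(kA) = 0.00282/(364·2.95) = 2.626×10^-6 K/W
  R_aluminium = L/(kA) = 0.00277/(197·2.95) = 4.766×10^-6 K/W
ΣR = 1.677×10^-4 + 0.05208 + 2.626×10^-6 + 4.766×10^-6 = 0.05226 K/W
Q = ΔT/ΣR = (188 °C − 25.7 °C)/0.05226 = 3110 W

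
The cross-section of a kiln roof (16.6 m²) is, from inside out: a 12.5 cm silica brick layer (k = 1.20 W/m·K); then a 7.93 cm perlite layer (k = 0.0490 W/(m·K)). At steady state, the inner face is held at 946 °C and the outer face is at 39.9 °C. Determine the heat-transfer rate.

Resistance network (inner→outer):
  R_silica brick = L/(kA) = 0.125/(1.20·16.6) = 0.006275 K/W
  R_perlite = L/(kA) = 0.0793/(0.0490·16.6) = 0.09749 K/W
ΣR = 0.006275 + 0.09749 = 0.1038 K/W
Q = ΔT/ΣR = (946 °C − 39.9 °C)/0.1038 = 8730 W

Q = 8.73 kW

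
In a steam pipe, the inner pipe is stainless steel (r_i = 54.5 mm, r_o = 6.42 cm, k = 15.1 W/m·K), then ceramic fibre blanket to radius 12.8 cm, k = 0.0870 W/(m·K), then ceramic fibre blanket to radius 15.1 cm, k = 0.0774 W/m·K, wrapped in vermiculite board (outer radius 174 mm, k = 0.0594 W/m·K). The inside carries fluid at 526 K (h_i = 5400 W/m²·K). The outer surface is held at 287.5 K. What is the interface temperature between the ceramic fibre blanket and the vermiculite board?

T = 333.2 K

Resistance network (inner→outer):
  R'_conv,in = 1/(2πr h) = 1/(2π·0.0545·5400) = 5.408×10^-4 m·K/W
  R'_stainless steel = ln(0.0642/0.0545)/(2πk) = 0.1638/(2π·15.1) = 0.001726 m·K/W
  R'_ceramic fibre blanket = ln(0.128/0.0642)/(2πk) = 0.6900/(2π·0.0870) = 1.262 m·K/W
  R'_ceramic fibre blanket = ln(0.151/0.128)/(2πk) = 0.1652/(2π·0.0774) = 0.3398 m·K/W
  R'_vermiculite board = ln(0.174/0.151)/(2πk) = 0.1418/(2π·0.0594) = 0.3799 m·K/W
ΣR = 5.408×10^-4 + 0.001726 + 1.262 + 0.3398 + 0.3799 = 1.984 m·K/W
Q' = ΔT/ΣR = (526 K − 287.5 K)/1.984 = 120.2 W/m
From the inner boundary to the ceramic fibre blanket/vermiculite board interface, ΣR_partial = 1.604 m·K/W.
T_interface = T_in − Q'·ΣR_partial = 526 K − (120.2)(1.604) = 333.2 K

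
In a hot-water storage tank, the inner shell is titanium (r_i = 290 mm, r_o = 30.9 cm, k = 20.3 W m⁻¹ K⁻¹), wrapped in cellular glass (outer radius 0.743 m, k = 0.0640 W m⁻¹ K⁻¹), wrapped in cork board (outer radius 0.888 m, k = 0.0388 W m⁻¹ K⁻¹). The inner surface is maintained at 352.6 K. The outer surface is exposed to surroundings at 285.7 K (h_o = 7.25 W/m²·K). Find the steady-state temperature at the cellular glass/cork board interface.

Resistance network (inner→outer):
  R_titanium = (1/0.290 − 1/0.309)/(4πk) = 0.2120/(4π·20.3) = 8.312×10^-4 K/W
  R_cellular glass = (1/0.309 − 1/0.743)/(4πk) = 1.890/(4π·0.0640) = 2.350 K/W
  R_cork board = (1/0.743 − 1/0.888)/(4πk) = 0.2198/(4π·0.0388) = 0.4507 K/W
  R_conv,out = 1/(4πr²h) = 1/(4π·0.888²·7.25) = 0.01392 K/W
ΣR = 8.312×10^-4 + 2.350 + 0.4507 + 0.01392 = 2.815 K/W
Q = ΔT/ΣR = (352.6 K − 285.7 K)/2.815 = 23.77 W
From the inner boundary to the cellular glass/cork board interface, ΣR_partial = 2.351 K/W.
T_interface = T_in − Q·ΣR_partial = 352.6 K − (23.77)(2.351) = 296.7 K

T = 296.7 K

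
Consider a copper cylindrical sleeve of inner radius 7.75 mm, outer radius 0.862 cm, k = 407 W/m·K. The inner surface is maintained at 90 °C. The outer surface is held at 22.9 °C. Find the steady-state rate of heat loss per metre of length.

Q' = 2πk·ΔT/ln(r₂/r₁) = 2π × 407 × 67.1 / ln(0.00862/0.00775) = 1.61×10^6 W/m

Q' = 1.61×10^6 W/m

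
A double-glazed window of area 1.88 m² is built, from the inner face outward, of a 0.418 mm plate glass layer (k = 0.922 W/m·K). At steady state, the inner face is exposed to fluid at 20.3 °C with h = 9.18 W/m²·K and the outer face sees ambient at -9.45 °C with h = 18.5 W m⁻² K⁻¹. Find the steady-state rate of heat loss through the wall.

Q = 342 W

Resistance network (inner→outer):
  R_conv,in = 1/(hA) = 1/(9.18·1.88) = 0.05794 K/W
  R_plate glass = L/(kA) = 4.18×10^-4/(0.922·1.88) = 2.412×10^-4 K/W
  R_conv,out = 1/(hA) = 1/(18.5·1.88) = 0.02875 K/W
ΣR = 0.05794 + 2.412×10^-4 + 0.02875 = 0.08693 K/W
Q = ΔT/ΣR = (20.3 °C − -9.45 °C)/0.08693 = 342 W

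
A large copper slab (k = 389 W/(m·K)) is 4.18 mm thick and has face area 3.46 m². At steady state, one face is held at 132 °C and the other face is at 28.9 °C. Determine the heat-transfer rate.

Q = kA·ΔT/L = 389 × 3.46 × |132 °C − 28.9 °C| / 0.00418 = 3.32×10^7 W

Q = 33200 kW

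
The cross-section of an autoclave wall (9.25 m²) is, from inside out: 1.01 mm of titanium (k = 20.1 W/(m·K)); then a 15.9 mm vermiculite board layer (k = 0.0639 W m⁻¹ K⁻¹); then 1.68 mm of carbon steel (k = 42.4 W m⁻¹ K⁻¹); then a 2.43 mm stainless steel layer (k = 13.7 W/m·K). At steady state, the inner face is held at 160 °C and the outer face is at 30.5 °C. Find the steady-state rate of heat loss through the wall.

Q = 4810 W

Resistance network (inner→outer):
  R_titanium = L/(kA) = 0.00101/(20.1·9.25) = 5.432×10^-6 K/W
  R_vermiculite board = L/(kA) = 0.0159/(0.0639·9.25) = 0.02690 K/W
  R_carbon steel = L/(kA) = 0.00168/(42.4·9.25) = 4.284×10^-6 K/W
  R_stainless steel = L/(kA) = 0.00243/(13.7·9.25) = 1.918×10^-5 K/W
ΣR = 5.432×10^-6 + 0.02690 + 4.284×10^-6 + 1.918×10^-5 = 0.02693 K/W
Q = ΔT/ΣR = (160 °C − 30.5 °C)/0.02693 = 4810 W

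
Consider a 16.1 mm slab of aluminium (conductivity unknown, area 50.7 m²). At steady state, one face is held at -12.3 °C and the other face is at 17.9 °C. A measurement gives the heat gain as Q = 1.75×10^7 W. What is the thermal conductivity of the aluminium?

ΣR = ΔT/Q = |-12.3 − 17.9|/1.75×10^7 = 1.726×10^-6 K/W
L/(kA) = 1.726×10^-6 ⇒ k = 0.0161/(1.726×10^-6·50.7) = 184 W/m·K

k = 184 W/m·K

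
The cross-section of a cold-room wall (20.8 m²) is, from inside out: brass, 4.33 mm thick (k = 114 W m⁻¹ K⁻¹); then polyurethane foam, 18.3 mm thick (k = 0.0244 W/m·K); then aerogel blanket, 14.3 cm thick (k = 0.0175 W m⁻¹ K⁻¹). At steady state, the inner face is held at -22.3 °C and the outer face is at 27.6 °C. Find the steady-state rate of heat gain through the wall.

Q = 116 W

Treat each layer as a resistance in series:
  R_brass = L/(kA) = 0.00433/(114·20.8) = 1.826×10^-6 K/W
  R_polyurethane foam = L/(kA) = 0.0183/(0.0244·20.8) = 0.03606 K/W
  R_aerogel blanket = L/(kA) = 0.143/(0.0175·20.8) = 0.3929 K/W
ΣR = 1.826×10^-6 + 0.03606 + 0.3929 = 0.4290 K/W
Q = ΔT/ΣR = (-22.3 °C − 27.6 °C)/0.4290 = -116 W
(Negative Q ⇒ heat flows inward; heat gain = 116 W.)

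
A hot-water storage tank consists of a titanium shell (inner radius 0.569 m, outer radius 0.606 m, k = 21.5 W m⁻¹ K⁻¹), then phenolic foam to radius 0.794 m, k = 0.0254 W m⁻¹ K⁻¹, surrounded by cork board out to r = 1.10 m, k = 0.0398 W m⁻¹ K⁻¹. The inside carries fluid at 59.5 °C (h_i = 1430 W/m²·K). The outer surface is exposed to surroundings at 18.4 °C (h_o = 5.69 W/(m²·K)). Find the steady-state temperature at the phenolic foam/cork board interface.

Treat each layer as a resistance in series:
  R_conv,in = 1/(4πr²h) = 1/(4π·0.569²·1430) = 1.719×10^-4 K/W
  R_titanium = (1/0.569 − 1/0.606)/(4πk) = 0.1073/(4π·21.5) = 3.972×10^-4 K/W
  R_phenolic foam = (1/0.606 − 1/0.794)/(4πk) = 0.3907/(4π·0.0254) = 1.224 K/W
  R_cork board = (1/0.794 − 1/1.10)/(4πk) = 0.3504/(4π·0.0398) = 0.7005 K/W
  R_conv,out = 1/(4πr²h) = 1/(4π·1.10²·5.69) = 0.01156 K/W
ΣR = 1.719×10^-4 + 3.972×10^-4 + 1.224 + 0.7005 + 0.01156 = 1.937 K/W
Q = ΔT/ΣR = (59.5 °C − 18.4 °C)/1.937 = 21.22 W
From the inner boundary to the phenolic foam/cork board interface, ΣR_partial = 1.225 K/W.
T_interface = T_in − Q·ΣR_partial = 59.5 °C − (21.22)(1.225) = 33.5 °C

T = 33.5 °C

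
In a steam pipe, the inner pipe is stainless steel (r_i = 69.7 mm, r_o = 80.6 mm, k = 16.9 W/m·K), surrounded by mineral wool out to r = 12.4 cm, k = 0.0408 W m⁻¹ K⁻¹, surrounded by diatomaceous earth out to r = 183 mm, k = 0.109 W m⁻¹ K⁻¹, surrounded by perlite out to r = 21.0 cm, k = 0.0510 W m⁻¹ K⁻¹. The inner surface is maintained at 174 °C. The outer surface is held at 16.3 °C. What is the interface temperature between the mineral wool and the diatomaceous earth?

Resistance network (inner→outer):
  R'_stainless steel = ln(0.0806/0.0697)/(2πk) = 0.1453/(2π·16.9) = 0.001368 m·K/W
  R'_mineral wool = ln(0.124/0.0806)/(2πk) = 0.4308/(2π·0.0408) = 1.680 m·K/W
  R'_diatomaceous earth = ln(0.183/0.124)/(2πk) = 0.3892/(2π·0.109) = 0.5683 m·K/W
  R'_perlite = ln(0.210/0.183)/(2πk) = 0.1376/(2π·0.0510) = 0.4295 m·K/W
ΣR = 0.001368 + 1.680 + 0.5683 + 0.4295 = 2.679 m·K/W
Q' = ΔT/ΣR = (174 °C − 16.3 °C)/2.679 = 58.87 W/m
From the inner boundary to the mineral wool/diatomaceous earth interface, ΣR_partial = 1.681 m·K/W.
T_interface = T_in − Q'·ΣR_partial = 174 °C − (58.87)(1.681) = 75.0 °C

T = 75.0 °C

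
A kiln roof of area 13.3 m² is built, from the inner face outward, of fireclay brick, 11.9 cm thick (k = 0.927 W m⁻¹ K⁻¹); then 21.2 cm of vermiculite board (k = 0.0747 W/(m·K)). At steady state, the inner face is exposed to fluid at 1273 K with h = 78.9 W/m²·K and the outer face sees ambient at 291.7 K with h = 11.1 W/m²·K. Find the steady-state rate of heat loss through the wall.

Series thermal resistances, inner to outer:
  R_conv,in = 1/(hA) = 1/(78.9·13.3) = 9.530×10^-4 K/W
  R_fireclay brick = L/(kA) = 0.119/(0.927·13.3) = 0.009652 K/W
  R_vermiculite board = L/(kA) = 0.212/(0.0747·13.3) = 0.2134 K/W
  R_conv,out = 1/(hA) = 1/(11.1·13.3) = 0.006774 K/W
ΣR = 9.530×10^-4 + 0.009652 + 0.2134 + 0.006774 = 0.2308 K/W
Q = ΔT/ΣR = (1273 K − 291.7 K)/0.2308 = 4250 W

Q = 4.25 kW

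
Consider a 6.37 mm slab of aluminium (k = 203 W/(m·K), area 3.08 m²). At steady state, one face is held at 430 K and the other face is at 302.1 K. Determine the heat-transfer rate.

Q = 12600 kW

Q = kA·ΔT/L = 203 × 3.08 × |430 K − 302.1 K| / 0.00637 = 1.26×10^7 W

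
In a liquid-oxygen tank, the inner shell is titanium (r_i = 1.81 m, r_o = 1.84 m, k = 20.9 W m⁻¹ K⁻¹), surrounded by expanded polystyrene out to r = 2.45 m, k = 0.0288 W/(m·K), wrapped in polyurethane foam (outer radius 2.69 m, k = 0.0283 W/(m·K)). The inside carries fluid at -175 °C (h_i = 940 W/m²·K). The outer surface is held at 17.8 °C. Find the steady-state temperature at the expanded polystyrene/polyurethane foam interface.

Series thermal resistances, inner to outer:
  R_conv,in = 1/(4πr²h) = 1/(4π·1.81²·940) = 2.584×10^-5 K/W
  R_titanium = (1/1.81 − 1/1.84)/(4πk) = 0.009008/(4π·20.9) = 3.430×10^-5 K/W
  R_expanded polystyrene = (1/1.84 − 1/2.45)/(4πk) = 0.1353/(4π·0.0288) = 0.3739 K/W
  R_polyurethane foam = (1/2.45 − 1/2.69)/(4πk) = 0.03642/(4π·0.0283) = 0.1024 K/W
ΣR = 2.584×10^-5 + 3.430×10^-5 + 0.3739 + 0.1024 = 0.4764 K/W
Q = ΔT/ΣR = (-175 °C − 17.8 °C)/0.4764 = -404.7 W
From the inner boundary to the expanded polystyrene/polyurethane foam interface, ΣR_partial = 0.3740 K/W.
T_interface = T_in − Q·ΣR_partial = -175 °C − (-404.7)(0.3740) = -23.6 °C

T = -23.6 °C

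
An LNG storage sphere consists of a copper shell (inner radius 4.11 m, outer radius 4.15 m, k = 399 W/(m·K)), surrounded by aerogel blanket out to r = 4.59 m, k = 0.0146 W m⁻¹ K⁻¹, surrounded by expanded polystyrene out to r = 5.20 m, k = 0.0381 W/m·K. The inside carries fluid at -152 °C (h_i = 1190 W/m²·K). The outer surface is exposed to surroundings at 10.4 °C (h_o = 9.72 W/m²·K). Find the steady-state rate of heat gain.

Treat each layer as a resistance in series:
  R_conv,in = 1/(4πr²h) = 1/(4π·4.11²·1190) = 3.959×10^-6 K/W
  R_copper = (1/4.11 − 1/4.15)/(4πk) = 0.002345/(4π·399) = 4.677×10^-7 K/W
  R_aerogel blanket = (1/4.15 − 1/4.59)/(4πk) = 0.02310/(4π·0.0146) = 0.1259 K/W
  R_expanded polystyrene = (1/4.59 − 1/5.20)/(4πk) = 0.02556/(4π·0.0381) = 0.05338 K/W
  R_conv,out = 1/(4πr²h) = 1/(4π·5.20²·9.72) = 3.028×10^-4 K/W
ΣR = 3.959×10^-6 + 4.677×10^-7 + 0.1259 + 0.05338 + 3.028×10^-4 = 0.1796 K/W
Q = ΔT/ΣR = (-152 °C − 10.4 °C)/0.1796 = -904 W
(Negative Q ⇒ heat flows inward; heat gain = 904 W.)

Q = 904 W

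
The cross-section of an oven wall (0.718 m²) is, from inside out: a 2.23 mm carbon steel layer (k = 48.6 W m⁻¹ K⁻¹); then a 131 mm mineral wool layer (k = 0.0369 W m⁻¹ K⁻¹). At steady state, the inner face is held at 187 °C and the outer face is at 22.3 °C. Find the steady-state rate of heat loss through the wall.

Q = 33.3 W

Series thermal resistances, inner to outer:
  R_carbon steel = L/(kA) = 0.00223/(48.6·0.718) = 6.391×10^-5 K/W
  R_mineral wool = L/(kA) = 0.131/(0.0369·0.718) = 4.944 K/W
ΣR = 6.391×10^-5 + 4.944 = 4.944 K/W
Q = ΔT/ΣR = (187 °C − 22.3 °C)/4.944 = 33.3 W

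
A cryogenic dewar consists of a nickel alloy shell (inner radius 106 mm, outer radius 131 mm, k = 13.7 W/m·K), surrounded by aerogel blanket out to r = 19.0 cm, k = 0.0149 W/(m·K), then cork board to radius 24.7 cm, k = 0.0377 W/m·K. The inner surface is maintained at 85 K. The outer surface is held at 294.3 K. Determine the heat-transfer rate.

Q = 13.7 W

Series thermal resistances, inner to outer:
  R_nickel alloy = (1/0.106 − 1/0.131)/(4πk) = 1.800/(4π·13.7) = 0.01046 K/W
  R_aerogel blanket = (1/0.131 − 1/0.190)/(4πk) = 2.370/(4π·0.0149) = 12.66 K/W
  R_cork board = (1/0.190 − 1/0.247)/(4πk) = 1.215/(4π·0.0377) = 2.564 K/W
ΣR = 0.01046 + 12.66 + 2.564 = 15.23 K/W
Q = ΔT/ΣR = (85 K − 294.3 K)/15.23 = -13.7 W
(Negative Q ⇒ heat flows inward; heat gain = 13.7 W.)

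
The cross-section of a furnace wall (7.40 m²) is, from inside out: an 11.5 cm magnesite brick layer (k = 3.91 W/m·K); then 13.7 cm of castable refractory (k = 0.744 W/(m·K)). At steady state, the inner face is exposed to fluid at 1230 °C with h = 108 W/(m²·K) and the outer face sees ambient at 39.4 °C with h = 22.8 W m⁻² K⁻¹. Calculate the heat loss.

Treat each layer as a resistance in series:
  R_conv,in = 1/(hA) = 1/(108·7.40) = 0.001251 K/W
  R_magnesite brick = L/(kA) = 0.115/(3.91·7.40) = 0.003975 K/W
  R_castable refractory = L/(kA) = 0.137/(0.744·7.40) = 0.02488 K/W
  R_conv,out = 1/(hA) = 1/(22.8·7.40) = 0.005927 K/W
ΣR = 0.001251 + 0.003975 + 0.02488 + 0.005927 = 0.03603 K/W
Q = ΔT/ΣR = (1230 °C − 39.4 °C)/0.03603 = 33000 W

Q = 33000 W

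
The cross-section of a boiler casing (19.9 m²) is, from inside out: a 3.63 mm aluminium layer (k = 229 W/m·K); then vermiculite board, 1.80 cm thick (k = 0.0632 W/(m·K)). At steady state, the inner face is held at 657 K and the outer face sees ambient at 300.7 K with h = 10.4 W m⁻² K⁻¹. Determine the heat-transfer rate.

Q = 18.6 kW

Treat each layer as a resistance in series:
  R_aluminium = L/(kA) = 0.00363/(229·19.9) = 7.966×10^-7 K/W
  R_vermiculite board = L/(kA) = 0.0180/(0.0632·19.9) = 0.01431 K/W
  R_conv,out = 1/(hA) = 1/(10.4·19.9) = 0.004832 K/W
ΣR = 7.966×10^-7 + 0.01431 + 0.004832 = 0.01914 K/W
Q = ΔT/ΣR = (657 K − 300.7 K)/0.01914 = 18600 W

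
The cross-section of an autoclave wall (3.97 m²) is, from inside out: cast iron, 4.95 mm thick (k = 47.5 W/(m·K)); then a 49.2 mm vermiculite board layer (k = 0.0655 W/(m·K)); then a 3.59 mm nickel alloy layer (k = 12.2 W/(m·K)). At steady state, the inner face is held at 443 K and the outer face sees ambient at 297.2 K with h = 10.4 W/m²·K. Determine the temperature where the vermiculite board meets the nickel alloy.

Treat each layer as a resistance in series:
  R_cast iron = L/(kA) = 0.00495/(47.5·3.97) = 2.625×10^-5 K/W
  R_vermiculite board = L/(kA) = 0.0492/(0.0655·3.97) = 0.1892 K/W
  R_nickel alloy = L/(kA) = 0.00359/(12.2·3.97) = 7.412×10^-5 K/W
  R_conv,out = 1/(hA) = 1/(10.4·3.97) = 0.02422 K/W
ΣR = 2.625×10^-5 + 0.1892 + 7.412×10^-5 + 0.02422 = 0.2135 K/W
Q = ΔT/ΣR = (443 K − 297.2 K)/0.2135 = 682.9 W
From the inner boundary to the vermiculite board/nickel alloy interface, ΣR_partial = 0.1892 K/W.
T_interface = T_in − Q·ΣR_partial = 443 K − (682.9)(0.1892) = 313.8 K

T = 313.8 K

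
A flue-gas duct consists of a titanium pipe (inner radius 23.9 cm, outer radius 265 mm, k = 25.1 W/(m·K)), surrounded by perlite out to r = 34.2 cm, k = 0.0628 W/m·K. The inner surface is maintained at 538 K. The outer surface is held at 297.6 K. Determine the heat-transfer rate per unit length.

Series thermal resistances, inner to outer:
  R'_titanium = ln(0.265/0.239)/(2πk) = 0.1033/(2π·25.1) = 6.548×10^-4 m·K/W
  R'_perlite = ln(0.342/0.265)/(2πk) = 0.2551/(2π·0.0628) = 0.6465 m·K/W
ΣR = 6.548×10^-4 + 0.6465 = 0.6472 m·K/W
Q' = ΔT/ΣR = (538 K − 297.6 K)/0.6472 = 371 W/m

Q' = 371 W/m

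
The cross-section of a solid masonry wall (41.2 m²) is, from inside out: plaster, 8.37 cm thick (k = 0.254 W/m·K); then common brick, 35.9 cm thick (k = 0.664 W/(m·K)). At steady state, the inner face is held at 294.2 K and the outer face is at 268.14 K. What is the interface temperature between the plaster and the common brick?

T = 284.3 K

Series thermal resistances, inner to outer:
  R_plaster = L/(kA) = 0.0837/(0.254·41.2) = 0.007998 K/W
  R_common brick = L/(kA) = 0.359/(0.664·41.2) = 0.01312 K/W
ΣR = 0.007998 + 0.01312 = 0.02112 K/W
Q = ΔT/ΣR = (294.2 K − 268.14 K)/0.02112 = 1234 W
From the inner boundary to the plaster/common brick interface, ΣR_partial = 0.007998 K/W.
T_interface = T_in − Q·ΣR_partial = 294.2 K − (1234)(0.007998) = 284.3 K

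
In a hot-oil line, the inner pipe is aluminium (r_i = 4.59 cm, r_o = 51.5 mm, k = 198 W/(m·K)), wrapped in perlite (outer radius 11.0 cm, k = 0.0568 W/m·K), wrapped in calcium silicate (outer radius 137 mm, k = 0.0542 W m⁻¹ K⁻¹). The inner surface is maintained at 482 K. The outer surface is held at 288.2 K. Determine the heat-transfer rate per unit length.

Treat each layer as a resistance in series:
  R'_aluminium = ln(0.0515/0.0459)/(2πk) = 0.1151/(2π·198) = 9.253×10^-5 m·K/W
  R'_perlite = ln(0.110/0.0515)/(2πk) = 0.7589/(2π·0.0568) = 2.126 m·K/W
  R'_calcium silicate = ln(0.137/0.110)/(2πk) = 0.2195/(2π·0.0542) = 0.6445 m·K/W
ΣR = 9.253×10^-5 + 2.126 + 0.6445 = 2.771 m·K/W
Q' = ΔT/ΣR = (482 K − 288.2 K)/2.771 = 69.9 W/m

Q' = 69.9 W/m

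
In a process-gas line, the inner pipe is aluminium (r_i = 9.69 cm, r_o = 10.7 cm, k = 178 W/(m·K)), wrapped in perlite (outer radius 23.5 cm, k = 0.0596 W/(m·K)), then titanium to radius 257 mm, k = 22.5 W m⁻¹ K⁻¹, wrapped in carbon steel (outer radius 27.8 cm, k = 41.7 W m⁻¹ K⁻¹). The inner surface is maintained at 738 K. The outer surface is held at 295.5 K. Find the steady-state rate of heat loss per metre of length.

Series thermal resistances, inner to outer:
  R'_aluminium = ln(0.107/0.0969)/(2πk) = 0.09915/(2π·178) = 8.865×10^-5 m·K/W
  R'_perlite = ln(0.235/0.107)/(2πk) = 0.7868/(2π·0.0596) = 2.101 m·K/W
  R'_titanium = ln(0.257/0.235)/(2πk) = 0.08949/(2π·22.5) = 6.330×10^-4 m·K/W
  R'_carbon steel = ln(0.278/0.257)/(2πk) = 0.07855/(2π·41.7) = 2.998×10^-4 m·K/W
ΣR = 8.865×10^-5 + 2.101 + 6.330×10^-4 + 2.998×10^-4 = 2.102 m·K/W
Q' = ΔT/ΣR = (738 K − 295.5 K)/2.102 = 211 W/m

Q' = 211 W/m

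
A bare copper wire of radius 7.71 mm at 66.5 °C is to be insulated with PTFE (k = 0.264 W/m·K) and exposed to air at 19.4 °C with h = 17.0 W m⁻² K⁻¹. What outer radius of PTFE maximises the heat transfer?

r_cr = 1.55 cm

For a cylinder, r_cr = k_ins/h = 0.264/17.0 = 0.0155 m = 1.55 cm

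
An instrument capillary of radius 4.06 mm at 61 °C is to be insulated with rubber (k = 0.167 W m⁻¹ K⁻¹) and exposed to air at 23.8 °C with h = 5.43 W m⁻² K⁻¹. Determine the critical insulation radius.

r_cr = 3.08 cm

For a cylinder, r_cr = k_ins/h = 0.167/5.43 = 0.0308 m = 3.08 cm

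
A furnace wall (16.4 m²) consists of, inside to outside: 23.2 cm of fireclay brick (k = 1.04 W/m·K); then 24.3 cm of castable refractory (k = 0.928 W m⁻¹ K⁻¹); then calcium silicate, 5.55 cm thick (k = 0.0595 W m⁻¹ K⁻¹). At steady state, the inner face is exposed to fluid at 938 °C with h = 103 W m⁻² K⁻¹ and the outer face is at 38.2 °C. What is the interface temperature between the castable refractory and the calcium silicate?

Treat each layer as a resistance in series:
  R_conv,in = 1/(hA) = 1/(103·16.4) = 5.920×10^-4 K/W
  R_fireclay brick = L/(kA) = 0.232/(1.04·16.4) = 0.01360 K/W
  R_castable refractory = L/(kA) = 0.243/(0.928·16.4) = 0.01597 K/W
  R_calcium silicate = L/(kA) = 0.0555/(0.0595·16.4) = 0.05688 K/W
ΣR = 5.920×10^-4 + 0.01360 + 0.01597 + 0.05688 = 0.08704 K/W
Q = ΔT/ΣR = (938 °C − 38.2 °C)/0.08704 = 10340 W
From the inner boundary to the castable refractory/calcium silicate interface, ΣR_partial = 0.03016 K/W.
T_interface = T_in − Q·ΣR_partial = 938 °C − (10340)(0.03016) = 626 °C

T = 626 °C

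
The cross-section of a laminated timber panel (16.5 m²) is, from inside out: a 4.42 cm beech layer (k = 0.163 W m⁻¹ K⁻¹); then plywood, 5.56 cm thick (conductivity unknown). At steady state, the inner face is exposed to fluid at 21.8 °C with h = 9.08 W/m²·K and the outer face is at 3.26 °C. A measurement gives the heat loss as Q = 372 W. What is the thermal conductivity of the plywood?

k = 0.126 W/m·K

ΣR = ΔT/Q = |21.8 − 3.26|/372 = 0.04984 K/W
Known resistances:
  R_conv,in = 1/(hA) = 1/(9.08·16.5) = 0.006675 K/W
  R_beech = L/(kA) = 0.0442/(0.163·16.5) = 0.01643 K/W
R_plywood = ΣR − ΣR_known = 0.04984 − 0.02311 = 0.02673 K/W
L/(kA) = 0.02673 ⇒ k = 0.0556/(0.02673·16.5) = 0.126 W/m·K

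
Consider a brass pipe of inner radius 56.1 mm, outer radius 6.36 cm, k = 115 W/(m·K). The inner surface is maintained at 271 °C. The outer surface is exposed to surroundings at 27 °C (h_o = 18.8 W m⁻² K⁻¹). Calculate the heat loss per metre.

Series thermal resistances, inner to outer:
  R'_brass = ln(0.0636/0.0561)/(2πk) = 0.1255/(2π·115) = 1.737×10^-4 m·K/W
  R'_conv,out = 1/(2πr h) = 1/(2π·0.0636·18.8) = 0.1331 m·K/W
ΣR = 1.737×10^-4 + 0.1331 = 0.1333 m·K/W
Q' = ΔT/ΣR = (271 °C − 27 °C)/0.1333 = 1830 W/m

Q' = 1830 W/m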